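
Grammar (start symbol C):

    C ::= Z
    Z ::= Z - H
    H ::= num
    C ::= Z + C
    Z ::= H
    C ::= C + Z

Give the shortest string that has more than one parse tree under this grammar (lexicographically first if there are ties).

num + num

length 1: no string has ≥2 trees
length 3: num + num has 2 parse trees

Two derivations of num + num:
  C ⇒ Z + C ⇒ H + C ⇒ num + C ⇒ num + Z ⇒ num + H ⇒ num + num
  C ⇒ C + Z ⇒ Z + Z ⇒ H + Z ⇒ num + Z ⇒ num + H ⇒ num + num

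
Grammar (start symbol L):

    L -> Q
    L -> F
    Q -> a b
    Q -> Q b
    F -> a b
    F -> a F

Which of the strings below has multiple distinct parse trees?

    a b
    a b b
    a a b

a b: 2 trees
a b b: 1 tree
a a b: 1 tree

a b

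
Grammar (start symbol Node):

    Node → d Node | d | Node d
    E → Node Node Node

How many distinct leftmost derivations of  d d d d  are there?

Parse trees for d d d d:
  [Node d [Node d [Node d [Node d]]]]
  [Node d [Node d [Node [Node d] d]]]
  [Node d [Node [Node d [Node d]] d]]
  [Node d [Node [Node [Node d] d] d]]
  [Node [Node d [Node d [Node d]]] d]
  [Node [Node d [Node [Node d] d]] d]
  [Node [Node [Node d [Node d]] d] d]
  [Node [Node [Node [Node d] d] d] d]

8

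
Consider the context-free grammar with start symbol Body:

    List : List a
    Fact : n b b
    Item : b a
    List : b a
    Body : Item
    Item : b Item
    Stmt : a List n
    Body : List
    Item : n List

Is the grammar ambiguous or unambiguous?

Ambiguous

Witness: b a

Derivation 1: Body ⇒ Item ⇒ b a
Derivation 2: Body ⇒ List ⇒ b a

Two distinct leftmost derivations for the same string.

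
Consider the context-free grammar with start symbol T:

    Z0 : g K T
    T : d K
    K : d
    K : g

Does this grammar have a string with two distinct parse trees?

(Z0 is unreachable from T, so its rules don't affect L(T).) Each reachable nonterminal has at most one production per leading terminal, and all productions are right-linear; the derivation is determined token-by-token.

Unambiguous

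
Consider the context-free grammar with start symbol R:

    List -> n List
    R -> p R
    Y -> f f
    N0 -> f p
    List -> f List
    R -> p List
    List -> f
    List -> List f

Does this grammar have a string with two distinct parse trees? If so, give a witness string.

Ambiguous

Witness: p f f

Derivation 1: R ⇒ p List ⇒ p f List ⇒ p f f
Derivation 2: R ⇒ p List ⇒ p List f ⇒ p f f

Two distinct leftmost derivations for the same string.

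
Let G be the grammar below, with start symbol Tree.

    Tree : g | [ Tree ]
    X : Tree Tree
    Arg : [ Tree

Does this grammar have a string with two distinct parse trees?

Only Tree is reachable from Tree; ignoring the rest: L(Tree) is { openⁿ atom closeⁿ : n ≥ 0 }. The bracket depth fixes n, and the derivation is forced at every step.

Unambiguous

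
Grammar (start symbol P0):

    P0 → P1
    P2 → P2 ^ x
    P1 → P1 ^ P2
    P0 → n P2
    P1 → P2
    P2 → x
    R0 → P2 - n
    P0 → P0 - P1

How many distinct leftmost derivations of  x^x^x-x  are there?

Parse trees for x^x^x-x:
  [P0 [P0 [P1 [P1 [P2 x]] ^ [P2 [P2 x] ^ x]]] - [P1 [P2 x]]]
  [P0 [P0 [P1 [P1 [P1 [P2 x]] ^ [P2 x]] ^ [P2 x]]] - [P1 [P2 x]]]
  [P0 [P0 [P1 [P1 [P2 [P2 x] ^ x]] ^ [P2 x]]] - [P1 [P2 x]]]
  [P0 [P0 [P1 [P2 [P2 [P2 x] ^ x] ^ x]]] - [P1 [P2 x]]]

4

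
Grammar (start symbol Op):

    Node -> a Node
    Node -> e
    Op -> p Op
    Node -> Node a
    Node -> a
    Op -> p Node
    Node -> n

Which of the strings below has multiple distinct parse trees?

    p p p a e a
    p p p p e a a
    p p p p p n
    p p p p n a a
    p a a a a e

p p p a e a

p p p a e a: 2 trees
p p p p e a a: 1 tree
p p p p p n: 1 tree
p p p p n a a: 1 tree
p a a a a e: 1 tree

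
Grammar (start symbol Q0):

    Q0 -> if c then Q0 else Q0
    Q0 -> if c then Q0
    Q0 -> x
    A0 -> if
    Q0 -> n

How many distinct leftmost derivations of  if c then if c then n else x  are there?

2

Parse trees for if c then if c then n else x:
  [Q0 if c then [Q0 if c then [Q0 n]] else [Q0 x]]
  [Q0 if c then [Q0 if c then [Q0 n] else [Q0 x]]]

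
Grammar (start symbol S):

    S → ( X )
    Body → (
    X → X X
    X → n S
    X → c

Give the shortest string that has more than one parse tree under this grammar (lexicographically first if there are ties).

( c c c )

length 3: no string has ≥2 trees
length 4: no string has ≥2 trees
length 5: ( c c c ) has 2 parse trees

Two derivations of ( c c c ):
  S ⇒ ( X ) ⇒ ( X X ) ⇒ ( X X X ) ⇒ ( c X X ) ⇒ ( c c X ) ⇒ ( c c c )
  S ⇒ ( X ) ⇒ ( X X ) ⇒ ( c X ) ⇒ ( c X X ) ⇒ ( c c X ) ⇒ ( c c c )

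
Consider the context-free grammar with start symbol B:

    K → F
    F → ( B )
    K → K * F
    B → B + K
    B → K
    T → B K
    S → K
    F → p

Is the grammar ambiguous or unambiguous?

(T, S are unreachable from B, so their rules don't affect L(B).) The grammar is stratified — B handles '+' (left-recursive), K handles '*', F atoms. Each operator has a fixed associativity and precedence level, so every string has one parse.

Unambiguous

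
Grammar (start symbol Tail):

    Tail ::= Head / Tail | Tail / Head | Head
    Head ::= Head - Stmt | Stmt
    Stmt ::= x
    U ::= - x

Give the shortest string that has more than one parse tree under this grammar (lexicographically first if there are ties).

x / x

length 1: no string has ≥2 trees
length 3: x / x has 2 parse trees

Two derivations of x / x:
  Tail ⇒ Head / Tail ⇒ Stmt / Tail ⇒ x / Tail ⇒ x / Head ⇒ x / Stmt ⇒ x / x
  Tail ⇒ Tail / Head ⇒ Head / Head ⇒ Stmt / Head ⇒ x / Head ⇒ x / Stmt ⇒ x / x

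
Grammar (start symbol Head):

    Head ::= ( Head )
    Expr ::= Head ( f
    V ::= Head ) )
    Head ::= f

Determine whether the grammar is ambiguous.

Unambiguous

Only Head is reachable from Head; ignoring the rest: Each string is a nest of matched brackets around a single atom. An opening bracket forces the recursive rule; an atom forces the base rule.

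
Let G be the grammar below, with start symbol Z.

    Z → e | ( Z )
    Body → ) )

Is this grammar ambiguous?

Only Z is reachable from Z; ignoring the rest: Each string is a nest of matched brackets around a single atom. An opening bracket forces the recursive rule; an atom forces the base rule.

Unambiguous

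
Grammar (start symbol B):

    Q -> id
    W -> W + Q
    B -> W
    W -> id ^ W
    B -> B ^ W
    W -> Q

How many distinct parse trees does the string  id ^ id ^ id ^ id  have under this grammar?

8

Parse trees for id ^ id ^ id ^ id:
  [B [W id ^ [W id ^ [W id ^ [W [Q id]]]]]]
  [B [B [W [Q id]]] ^ [W id ^ [W id ^ [W [Q id]]]]]
  [B [B [W id ^ [W [Q id]]]] ^ [W id ^ [W [Q id]]]]
  [B [B [B [W [Q id]]] ^ [W [Q id]]] ^ [W id ^ [W [Q id]]]]
  [B [B [W id ^ [W id ^ [W [Q id]]]]] ^ [W [Q id]]]
  [B [B [B [W [Q id]]] ^ [W id ^ [W [Q id]]]] ^ [W [Q id]]]
  [B [B [B [W id ^ [W [Q id]]]] ^ [W [Q id]]] ^ [W [Q id]]]
  [B [B [B [B [W [Q id]]] ^ [W [Q id]]] ^ [W [Q id]]] ^ [W [Q id]]]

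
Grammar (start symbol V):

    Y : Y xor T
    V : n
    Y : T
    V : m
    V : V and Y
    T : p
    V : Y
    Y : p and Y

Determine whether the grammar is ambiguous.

Ambiguous

Witness: p and p

Derivation 1: V ⇒ V and Y ⇒ Y and Y ⇒ T and Y ⇒ p and Y ⇒ p and T ⇒ p and p
Derivation 2: V ⇒ Y ⇒ p and Y ⇒ p and T ⇒ p and p

Two distinct leftmost derivations for the same string.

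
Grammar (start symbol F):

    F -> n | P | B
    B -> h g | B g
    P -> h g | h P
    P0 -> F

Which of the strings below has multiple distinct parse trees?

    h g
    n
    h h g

h g: 2 trees
n: 1 tree
h h g: 1 tree

h g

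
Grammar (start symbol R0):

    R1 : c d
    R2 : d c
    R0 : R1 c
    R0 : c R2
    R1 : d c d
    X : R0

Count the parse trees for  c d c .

2

Parse trees for c d c:
  [R0 [R1 c d] c]
  [R0 c [R2 d c]]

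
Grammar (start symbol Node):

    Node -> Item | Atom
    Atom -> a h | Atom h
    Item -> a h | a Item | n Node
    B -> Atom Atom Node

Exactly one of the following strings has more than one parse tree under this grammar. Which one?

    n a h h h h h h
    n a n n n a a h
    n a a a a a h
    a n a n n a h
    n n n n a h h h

a n a n n a h

n a h h h h h h: 1 tree
n a n n n a a h: 1 tree
n a a a a a h: 1 tree
a n a n n a h: 2 trees
n n n n a h h h: 1 tree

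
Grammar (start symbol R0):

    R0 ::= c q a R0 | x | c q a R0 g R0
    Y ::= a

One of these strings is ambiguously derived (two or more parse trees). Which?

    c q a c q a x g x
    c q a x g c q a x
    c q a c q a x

c q a c q a x g x

c q a c q a x g x: 2 trees
c q a x g c q a x: 1 tree
c q a c q a x: 1 tree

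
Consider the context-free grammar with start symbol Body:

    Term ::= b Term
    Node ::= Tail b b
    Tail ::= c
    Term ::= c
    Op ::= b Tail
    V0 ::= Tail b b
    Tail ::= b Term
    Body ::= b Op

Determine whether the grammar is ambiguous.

Unambiguous

(Node, V0 are unreachable from Body, so their rules don't affect L(Body).) The reachable rules are right-linear with at most one rule per (nonterminal, next-terminal) pair. Each input token forces the next rule, so parsing is deterministic.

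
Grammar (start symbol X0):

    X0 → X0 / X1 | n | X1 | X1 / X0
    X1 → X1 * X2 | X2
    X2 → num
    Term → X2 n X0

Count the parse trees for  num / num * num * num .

Parse trees for num / num * num * num:
  [X0 [X0 [X1 [X2 num]]] / [X1 [X1 [X1 [X2 num]] * [X2 num]] * [X2 num]]]
  [X0 [X1 [X2 num]] / [X0 [X1 [X1 [X1 [X2 num]] * [X2 num]] * [X2 num]]]]

2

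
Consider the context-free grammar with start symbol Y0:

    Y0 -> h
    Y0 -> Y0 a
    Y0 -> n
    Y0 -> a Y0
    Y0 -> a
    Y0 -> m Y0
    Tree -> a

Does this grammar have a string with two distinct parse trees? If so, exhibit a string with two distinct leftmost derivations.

Ambiguous

Witness: a a

Derivation 1: Y0 ⇒ Y0 a ⇒ a a
Derivation 2: Y0 ⇒ a Y0 ⇒ a a

Two distinct leftmost derivations for the same string.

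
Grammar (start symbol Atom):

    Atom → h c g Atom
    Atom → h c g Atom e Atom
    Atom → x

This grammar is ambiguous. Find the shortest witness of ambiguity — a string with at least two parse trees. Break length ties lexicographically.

length 1: no string has ≥2 trees
length 4: no string has ≥2 trees
length 6: no string has ≥2 trees
length 7: no string has ≥2 trees
length 9: h c g h c g x e x has 2 parse trees

Two derivations of h c g h c g x e x:
  Atom ⇒ h c g Atom ⇒ h c g h c g Atom e Atom ⇒ h c g h c g x e Atom ⇒ h c g h c g x e x
  Atom ⇒ h c g Atom e Atom ⇒ h c g h c g Atom e Atom ⇒ h c g h c g x e Atom ⇒ h c g h c g x e x

h c g h c g x e x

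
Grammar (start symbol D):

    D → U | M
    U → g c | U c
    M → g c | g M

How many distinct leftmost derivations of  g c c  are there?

Parse trees for g c c:
  [D [U [U g c] c]]

1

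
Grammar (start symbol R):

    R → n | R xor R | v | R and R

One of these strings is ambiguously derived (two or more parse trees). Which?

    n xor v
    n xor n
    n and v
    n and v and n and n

n and v and n and n

n xor v: 1 tree
n xor n: 1 tree
n and v: 1 tree
n and v and n and n: 5 trees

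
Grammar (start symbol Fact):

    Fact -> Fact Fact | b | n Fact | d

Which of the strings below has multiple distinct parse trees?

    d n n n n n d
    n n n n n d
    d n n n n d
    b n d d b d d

b n d d b d d

d n n n n n d: 1 tree
n n n n n d: 1 tree
d n n n n d: 1 tree
b n d d b d d: 90 trees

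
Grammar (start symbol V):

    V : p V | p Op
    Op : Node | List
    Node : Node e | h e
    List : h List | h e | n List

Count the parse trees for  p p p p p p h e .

Parse trees for p p p p p p h e:
  [V p [V p [V p [V p [V p [V p [Op [Node h e]]]]]]]]
  [V p [V p [V p [V p [V p [V p [Op [List h e]]]]]]]]

2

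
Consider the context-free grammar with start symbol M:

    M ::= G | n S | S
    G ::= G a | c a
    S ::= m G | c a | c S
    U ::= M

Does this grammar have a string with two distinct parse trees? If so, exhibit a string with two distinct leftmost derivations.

Witness: c a

Derivation 1: M ⇒ G ⇒ c a
Derivation 2: M ⇒ S ⇒ c a

Two distinct leftmost derivations for the same string.

Ambiguous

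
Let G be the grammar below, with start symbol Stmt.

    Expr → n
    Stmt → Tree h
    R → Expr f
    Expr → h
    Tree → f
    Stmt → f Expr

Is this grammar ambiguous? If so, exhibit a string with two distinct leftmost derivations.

Witness: f h

Derivation 1: Stmt ⇒ Tree h ⇒ f h
Derivation 2: Stmt ⇒ f Expr ⇒ f h

Two distinct leftmost derivations for the same string.

Ambiguous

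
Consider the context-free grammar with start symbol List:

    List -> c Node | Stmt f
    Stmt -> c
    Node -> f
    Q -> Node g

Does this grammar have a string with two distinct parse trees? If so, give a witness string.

Ambiguous

Witness: c f

Derivation 1: List ⇒ c Node ⇒ c f
Derivation 2: List ⇒ Stmt f ⇒ c f

Two distinct leftmost derivations for the same string.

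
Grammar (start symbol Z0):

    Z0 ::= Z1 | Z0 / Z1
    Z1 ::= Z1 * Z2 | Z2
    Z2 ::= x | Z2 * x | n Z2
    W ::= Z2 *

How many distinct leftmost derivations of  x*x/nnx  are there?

2

Parse trees for x*x/nnx:
  [Z0 [Z0 [Z1 [Z1 [Z2 x]] * [Z2 x]]] / [Z1 [Z2 n [Z2 n [Z2 x]]]]]
  [Z0 [Z0 [Z1 [Z2 [Z2 x] * x]]] / [Z1 [Z2 n [Z2 n [Z2 x]]]]]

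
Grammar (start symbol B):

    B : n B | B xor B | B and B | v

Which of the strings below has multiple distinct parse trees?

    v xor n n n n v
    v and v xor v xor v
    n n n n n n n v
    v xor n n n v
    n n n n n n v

v xor n n n n v: 1 tree
v and v xor v xor v: 5 trees
n n n n n n n v: 1 tree
v xor n n n v: 1 tree
n n n n n n v: 1 tree

v and v xor v xor v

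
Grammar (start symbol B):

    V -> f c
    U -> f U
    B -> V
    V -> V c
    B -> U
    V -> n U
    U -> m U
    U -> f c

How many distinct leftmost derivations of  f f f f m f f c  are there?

Parse trees for f f f f m f f c:
  [B [U f [U f [U f [U f [U m [U f [U f c]]]]]]]]

1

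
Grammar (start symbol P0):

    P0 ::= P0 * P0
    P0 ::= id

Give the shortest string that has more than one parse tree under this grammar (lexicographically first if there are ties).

id * id * id

length 1: no string has ≥2 trees
length 3: no string has ≥2 trees
length 5: id * id * id has 2 parse trees

Two derivations of id * id * id:
  P0 ⇒ P0 * P0 ⇒ P0 * P0 * P0 ⇒ id * P0 * P0 ⇒ id * id * P0 ⇒ id * id * id
  P0 ⇒ P0 * P0 ⇒ id * P0 ⇒ id * P0 * P0 ⇒ id * id * P0 ⇒ id * id * id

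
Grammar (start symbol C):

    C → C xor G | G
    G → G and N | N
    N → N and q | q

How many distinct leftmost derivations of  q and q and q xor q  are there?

Parse trees for q and q and q xor q:
  [C [C [G [G [N q]] and [N [N q] and q]]] xor [G [N q]]]
  [C [C [G [G [G [N q]] and [N q]] and [N q]]] xor [G [N q]]]
  [C [C [G [G [N [N q] and q]] and [N q]]] xor [G [N q]]]
  [C [C [G [N [N [N q] and q] and q]]] xor [G [N q]]]

4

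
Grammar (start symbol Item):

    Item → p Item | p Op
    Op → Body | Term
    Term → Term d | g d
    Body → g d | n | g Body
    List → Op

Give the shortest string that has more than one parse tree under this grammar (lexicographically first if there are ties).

p g d

length 2: no string has ≥2 trees
length 3: p g d has 2 parse trees

Two derivations of p g d:
  Item ⇒ p Op ⇒ p Body ⇒ p g d
  Item ⇒ p Op ⇒ p Term ⇒ p g d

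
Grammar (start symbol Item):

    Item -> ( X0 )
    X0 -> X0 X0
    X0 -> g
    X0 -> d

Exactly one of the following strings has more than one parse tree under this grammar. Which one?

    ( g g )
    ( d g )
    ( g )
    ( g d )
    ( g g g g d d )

( g g g g d d )

( g g ): 1 tree
( d g ): 1 tree
( g ): 1 tree
( g d ): 1 tree
( g g g g d d ): 42 trees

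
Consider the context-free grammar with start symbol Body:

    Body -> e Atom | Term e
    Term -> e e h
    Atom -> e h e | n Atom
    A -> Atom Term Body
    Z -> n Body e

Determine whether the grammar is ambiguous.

Ambiguous

Witness: e e h e

Derivation 1: Body ⇒ e Atom ⇒ e e h e
Derivation 2: Body ⇒ Term e ⇒ e e h e

Two distinct leftmost derivations for the same string.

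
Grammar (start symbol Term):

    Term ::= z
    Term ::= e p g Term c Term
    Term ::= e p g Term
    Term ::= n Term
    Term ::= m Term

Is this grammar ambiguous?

Ambiguous

Witness: e p g e p g z c z

Derivation 1: Term ⇒ e p g Term c Term ⇒ e p g e p g Term c Term ⇒ e p g e p g z c Term ⇒ e p g e p g z c z
Derivation 2: Term ⇒ e p g Term ⇒ e p g e p g Term c Term ⇒ e p g e p g z c Term ⇒ e p g e p g z c z

Two distinct leftmost derivations for the same string.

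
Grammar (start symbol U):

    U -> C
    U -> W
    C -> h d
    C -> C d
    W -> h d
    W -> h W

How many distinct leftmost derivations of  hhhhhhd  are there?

1

Parse trees for hhhhhhd:
  [U [W h [W h [W h [W h [W h [W h d]]]]]]]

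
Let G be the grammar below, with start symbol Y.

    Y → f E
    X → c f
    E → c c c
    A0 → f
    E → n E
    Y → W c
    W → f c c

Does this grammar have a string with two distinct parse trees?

Ambiguous

Witness: f c c c

Derivation 1: Y ⇒ f E ⇒ f c c c
Derivation 2: Y ⇒ W c ⇒ f c c c

Two distinct leftmost derivations for the same string.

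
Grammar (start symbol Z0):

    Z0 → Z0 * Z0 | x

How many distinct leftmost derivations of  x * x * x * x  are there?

Parse trees for x * x * x * x:
  [Z0 [Z0 x] * [Z0 [Z0 x] * [Z0 [Z0 x] * [Z0 x]]]]
  [Z0 [Z0 x] * [Z0 [Z0 [Z0 x] * [Z0 x]] * [Z0 x]]]
  [Z0 [Z0 [Z0 x] * [Z0 x]] * [Z0 [Z0 x] * [Z0 x]]]
  [Z0 [Z0 [Z0 x] * [Z0 [Z0 x] * [Z0 x]]] * [Z0 x]]
  [Z0 [Z0 [Z0 [Z0 x] * [Z0 x]] * [Z0 x]] * [Z0 x]]

5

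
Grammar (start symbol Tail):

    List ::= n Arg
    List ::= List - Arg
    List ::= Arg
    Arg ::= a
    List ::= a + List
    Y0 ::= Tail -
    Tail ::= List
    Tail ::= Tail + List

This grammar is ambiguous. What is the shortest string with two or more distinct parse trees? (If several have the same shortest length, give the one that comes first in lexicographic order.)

a + a

length 1: no string has ≥2 trees
length 2: no string has ≥2 trees
length 3: a + a has 2 parse trees

Two derivations of a + a:
  Tail ⇒ List ⇒ a + List ⇒ a + Arg ⇒ a + a
  Tail ⇒ Tail + List ⇒ List + List ⇒ Arg + List ⇒ a + List ⇒ a + Arg ⇒ a + a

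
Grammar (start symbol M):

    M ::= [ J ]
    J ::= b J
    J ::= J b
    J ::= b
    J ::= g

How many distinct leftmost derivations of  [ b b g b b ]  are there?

6

Parse trees for [ b b g b b ]:
  [M [ [J b [J b [J [J [J g] b] b]]] ]]
  [M [ [J b [J [J b [J [J g] b]] b]] ]]
  [M [ [J b [J [J [J b [J g]] b] b]] ]]
  [M [ [J [J b [J b [J [J g] b]]] b] ]]
  [M [ [J [J b [J [J b [J g]] b]] b] ]]
  [M [ [J [J [J b [J b [J g]]] b] b] ]]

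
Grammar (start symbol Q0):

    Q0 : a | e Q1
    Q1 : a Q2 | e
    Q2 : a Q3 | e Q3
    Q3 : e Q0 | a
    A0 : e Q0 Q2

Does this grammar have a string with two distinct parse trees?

Unambiguous

Only Q0, Q1, Q2, Q3 are reachable from Q0; ignoring the rest: Restricted to the reachable nonterminals, every rule has the form A → t or A → t B, and no two rules for the same A share a first terminal. The grammar encodes a DFA — one run per string.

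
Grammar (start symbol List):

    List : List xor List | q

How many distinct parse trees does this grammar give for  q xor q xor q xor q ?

5

Parse trees for q xor q xor q xor q:
  [List [List q] xor [List [List q] xor [List [List q] xor [List q]]]]
  [List [List q] xor [List [List [List q] xor [List q]] xor [List q]]]
  [List [List [List q] xor [List q]] xor [List [List q] xor [List q]]]
  [List [List [List q] xor [List [List q] xor [List q]]] xor [List q]]
  [List [List [List [List q] xor [List q]] xor [List q]] xor [List q]]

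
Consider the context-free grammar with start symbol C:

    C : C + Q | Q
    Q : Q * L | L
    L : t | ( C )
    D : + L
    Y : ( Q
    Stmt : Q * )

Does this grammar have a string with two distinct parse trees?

(D, Y, Stmt are unreachable from C, so their rules don't affect L(C).) The grammar is stratified — C handles '+' (left-recursive), Q handles '*', L atoms. Each operator has a fixed associativity and precedence level, so every string has one parse.

Unambiguous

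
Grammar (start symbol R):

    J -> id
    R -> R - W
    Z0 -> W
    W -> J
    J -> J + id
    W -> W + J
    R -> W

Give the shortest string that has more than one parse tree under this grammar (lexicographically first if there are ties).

id + id

length 1: no string has ≥2 trees
length 3: id + id has 2 parse trees

Two derivations of id + id:
  R ⇒ W ⇒ J ⇒ J + id ⇒ id + id
  R ⇒ W ⇒ W + J ⇒ J + J ⇒ id + J ⇒ id + id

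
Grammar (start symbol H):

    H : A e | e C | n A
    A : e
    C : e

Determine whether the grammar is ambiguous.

Witness: e e

Derivation 1: H ⇒ A e ⇒ e e
Derivation 2: H ⇒ e C ⇒ e e

Two distinct leftmost derivations for the same string.

Ambiguous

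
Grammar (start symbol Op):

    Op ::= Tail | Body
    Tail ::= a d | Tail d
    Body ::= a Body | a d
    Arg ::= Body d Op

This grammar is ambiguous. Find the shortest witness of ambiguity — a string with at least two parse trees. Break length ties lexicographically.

length 2: a d has 2 parse trees

Two derivations of a d:
  Op ⇒ Tail ⇒ a d
  Op ⇒ Body ⇒ a d

a d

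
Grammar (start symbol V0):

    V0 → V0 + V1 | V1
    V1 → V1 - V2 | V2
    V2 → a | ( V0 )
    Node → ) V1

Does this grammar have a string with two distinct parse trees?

Unambiguous

(Node is unreachable from V0, so its rules don't affect L(V0).) This is a standard precedence ladder (V0 over V1 over V2), with each level left-recursive on its own operator ('+' at V0, '-' at V1). That structure is LR(1), hence unambiguous.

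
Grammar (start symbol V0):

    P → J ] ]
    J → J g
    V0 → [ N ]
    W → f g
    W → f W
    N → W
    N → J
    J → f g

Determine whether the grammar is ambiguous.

Ambiguous

Witness: [ f g ]

Derivation 1: V0 ⇒ [ N ] ⇒ [ W ] ⇒ [ f g ]
Derivation 2: V0 ⇒ [ N ] ⇒ [ J ] ⇒ [ f g ]

Two distinct leftmost derivations for the same string.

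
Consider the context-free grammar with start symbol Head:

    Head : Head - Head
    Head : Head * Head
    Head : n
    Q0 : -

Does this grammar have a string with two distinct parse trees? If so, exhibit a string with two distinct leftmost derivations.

Ambiguous

Witness: n * n * n

Derivation 1: Head ⇒ Head * Head ⇒ Head * Head * Head ⇒ n * Head * Head ⇒ n * n * Head ⇒ n * n * n
Derivation 2: Head ⇒ Head * Head ⇒ n * Head ⇒ n * Head * Head ⇒ n * n * Head ⇒ n * n * n

Two distinct leftmost derivations for the same string.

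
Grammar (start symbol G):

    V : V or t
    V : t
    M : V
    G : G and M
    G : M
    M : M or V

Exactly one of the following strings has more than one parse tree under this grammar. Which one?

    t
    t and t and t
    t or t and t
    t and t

t or t and t

t: 1 tree
t and t and t: 1 tree
t or t and t: 2 trees
t and t: 1 tree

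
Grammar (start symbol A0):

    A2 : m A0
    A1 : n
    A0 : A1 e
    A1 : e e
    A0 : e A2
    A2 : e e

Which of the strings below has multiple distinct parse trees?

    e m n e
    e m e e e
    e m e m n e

e m n e: 1 tree
e m e e e: 2 trees
e m e m n e: 1 tree

e m e e e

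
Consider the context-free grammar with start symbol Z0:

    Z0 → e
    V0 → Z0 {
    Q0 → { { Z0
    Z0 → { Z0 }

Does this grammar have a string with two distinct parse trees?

Unambiguous

Only Z0 is reachable from Z0; ignoring the rest: Each string is a nest of matched brackets around a single atom. An opening bracket forces the recursive rule; an atom forces the base rule.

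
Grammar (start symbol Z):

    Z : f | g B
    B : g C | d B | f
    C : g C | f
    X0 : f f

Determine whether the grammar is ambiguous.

Unambiguous

(X0 is unreachable from Z, so its rules don't affect L(Z).) Restricted to the reachable nonterminals, every rule has the form A → t or A → t B, and no two rules for the same A share a first terminal. The grammar encodes a DFA — one run per string.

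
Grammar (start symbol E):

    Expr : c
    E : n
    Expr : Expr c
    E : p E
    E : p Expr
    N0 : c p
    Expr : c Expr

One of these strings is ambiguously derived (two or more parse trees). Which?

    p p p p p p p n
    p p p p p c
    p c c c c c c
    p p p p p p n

p c c c c c c

p p p p p p p n: 1 tree
p p p p p c: 1 tree
p c c c c c c: 32 trees
p p p p p p n: 1 tree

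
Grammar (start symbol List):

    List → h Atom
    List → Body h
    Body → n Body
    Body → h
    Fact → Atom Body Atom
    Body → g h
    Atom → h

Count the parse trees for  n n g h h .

1

Parse trees for n n g h h:
  [List [Body n [Body n [Body g h]]] h]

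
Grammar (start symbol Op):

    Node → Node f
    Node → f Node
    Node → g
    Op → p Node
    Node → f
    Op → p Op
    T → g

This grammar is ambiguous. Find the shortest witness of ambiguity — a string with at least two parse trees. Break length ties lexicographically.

length 2: no string has ≥2 trees
length 3: p f f has 2 parse trees

Two derivations of p f f:
  Op ⇒ p Node ⇒ p Node f ⇒ p f f
  Op ⇒ p Node ⇒ p f Node ⇒ p f f

p f f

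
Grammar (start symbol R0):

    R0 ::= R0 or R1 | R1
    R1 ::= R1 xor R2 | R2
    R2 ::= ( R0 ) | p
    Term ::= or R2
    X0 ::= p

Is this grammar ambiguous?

Only R0, R1, R2 are reachable from R0; ignoring the rest: R0 → R0 or R1 | R1  ;  R1 → R1 xor R2 | R2  — a left-associative chain with R2 at the bottom. Each string factors uniquely by precedence.

Unambiguous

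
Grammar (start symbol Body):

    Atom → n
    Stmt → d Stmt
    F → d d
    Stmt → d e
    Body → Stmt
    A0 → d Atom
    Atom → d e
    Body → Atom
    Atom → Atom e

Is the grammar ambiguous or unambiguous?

Ambiguous

Witness: d e

Derivation 1: Body ⇒ Stmt ⇒ d e
Derivation 2: Body ⇒ Atom ⇒ d e

Two distinct leftmost derivations for the same string.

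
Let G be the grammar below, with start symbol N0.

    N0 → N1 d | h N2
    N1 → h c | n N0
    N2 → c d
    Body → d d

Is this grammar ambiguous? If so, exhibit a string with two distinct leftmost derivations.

Witness: h c d

Derivation 1: N0 ⇒ N1 d ⇒ h c d
Derivation 2: N0 ⇒ h N2 ⇒ h c d

Two distinct leftmost derivations for the same string.

Ambiguous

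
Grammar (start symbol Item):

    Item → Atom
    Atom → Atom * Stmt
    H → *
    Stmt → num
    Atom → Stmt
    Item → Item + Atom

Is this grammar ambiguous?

Unambiguous

Only Item, Atom, Stmt are reachable from Item; ignoring the rest: This is a standard precedence ladder (Item over Atom over Stmt), with each level left-recursive on its own operator ('+' at Item, '*' at Atom). That structure is LR(1), hence unambiguous.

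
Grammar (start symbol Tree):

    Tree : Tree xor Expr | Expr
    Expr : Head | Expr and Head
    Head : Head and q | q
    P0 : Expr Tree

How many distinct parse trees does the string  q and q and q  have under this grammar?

Parse trees for q and q and q:
  [Tree [Expr [Head [Head [Head q] and q] and q]]]
  [Tree [Expr [Expr [Head q]] and [Head [Head q] and q]]]
  [Tree [Expr [Expr [Head [Head q] and q]] and [Head q]]]
  [Tree [Expr [Expr [Expr [Head q]] and [Head q]] and [Head q]]]

4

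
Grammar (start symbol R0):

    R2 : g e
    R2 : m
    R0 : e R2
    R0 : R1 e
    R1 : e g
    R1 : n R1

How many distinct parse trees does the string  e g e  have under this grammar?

2

Parse trees for e g e:
  [R0 e [R2 g e]]
  [R0 [R1 e g] e]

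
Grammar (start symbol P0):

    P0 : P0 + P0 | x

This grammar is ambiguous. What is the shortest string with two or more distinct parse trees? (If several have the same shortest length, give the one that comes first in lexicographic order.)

x + x + x

length 1: no string has ≥2 trees
length 3: no string has ≥2 trees
length 5: x + x + x has 2 parse trees

Two derivations of x + x + x:
  P0 ⇒ P0 + P0 ⇒ P0 + P0 + P0 ⇒ x + P0 + P0 ⇒ x + x + P0 ⇒ x + x + x
  P0 ⇒ P0 + P0 ⇒ x + P0 ⇒ x + P0 + P0 ⇒ x + x + P0 ⇒ x + x + x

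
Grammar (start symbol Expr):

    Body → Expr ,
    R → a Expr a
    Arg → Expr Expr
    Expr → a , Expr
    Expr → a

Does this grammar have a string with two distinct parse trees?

(Arg, Body, R are unreachable from Expr, so their rules don't affect L(Expr).) Right-recursive list with a separator: after each atom, whether the separator follows determines the rule. One parse per string.

Unambiguous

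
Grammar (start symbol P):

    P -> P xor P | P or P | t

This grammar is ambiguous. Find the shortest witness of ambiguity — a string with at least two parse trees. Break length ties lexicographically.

t or t or t

length 1: no string has ≥2 trees
length 3: no string has ≥2 trees
length 5: t or t or t has 2 parse trees

Two derivations of t or t or t:
  P ⇒ P or P ⇒ P or P or P ⇒ t or P or P ⇒ t or t or P ⇒ t or t or t
  P ⇒ P or P ⇒ t or P ⇒ t or P or P ⇒ t or t or P ⇒ t or t or t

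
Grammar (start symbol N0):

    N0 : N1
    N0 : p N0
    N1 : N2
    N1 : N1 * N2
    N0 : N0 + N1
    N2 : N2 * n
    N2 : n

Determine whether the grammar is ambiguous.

Witness: n * n

Derivation 1: N0 ⇒ N1 ⇒ N2 ⇒ N2 * n ⇒ n * n
Derivation 2: N0 ⇒ N1 ⇒ N1 * N2 ⇒ N2 * N2 ⇒ n * N2 ⇒ n * n

Two distinct leftmost derivations for the same string.

Ambiguous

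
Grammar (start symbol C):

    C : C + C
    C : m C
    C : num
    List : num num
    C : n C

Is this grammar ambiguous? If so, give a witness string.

Witness: m num + num

Derivation 1: C ⇒ C + C ⇒ m C + C ⇒ m num + C ⇒ m num + num
Derivation 2: C ⇒ m C ⇒ m C + C ⇒ m num + C ⇒ m num + num

Two distinct leftmost derivations for the same string.

Ambiguous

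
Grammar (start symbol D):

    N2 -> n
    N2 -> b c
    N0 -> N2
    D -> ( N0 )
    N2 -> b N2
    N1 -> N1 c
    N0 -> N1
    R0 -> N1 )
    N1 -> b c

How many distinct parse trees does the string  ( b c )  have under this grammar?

Parse trees for ( b c ):
  [D ( [N0 [N2 b c]] )]
  [D ( [N0 [N1 b c]] )]

2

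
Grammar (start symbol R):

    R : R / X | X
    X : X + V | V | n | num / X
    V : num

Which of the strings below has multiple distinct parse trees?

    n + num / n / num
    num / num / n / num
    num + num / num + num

num / num / n / num

n + num / n / num: 1 tree
num / num / n / num: 4 trees
num + num / num + num: 1 tree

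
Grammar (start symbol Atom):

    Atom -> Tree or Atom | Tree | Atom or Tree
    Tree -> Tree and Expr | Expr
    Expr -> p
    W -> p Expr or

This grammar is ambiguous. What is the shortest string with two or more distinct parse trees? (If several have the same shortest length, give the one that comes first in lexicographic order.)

length 1: no string has ≥2 trees
length 3: p or p has 2 parse trees

Two derivations of p or p:
  Atom ⇒ Tree or Atom ⇒ Expr or Atom ⇒ p or Atom ⇒ p or Tree ⇒ p or Expr ⇒ p or p
  Atom ⇒ Atom or Tree ⇒ Tree or Tree ⇒ Expr or Tree ⇒ p or Tree ⇒ p or Expr ⇒ p or p

p or p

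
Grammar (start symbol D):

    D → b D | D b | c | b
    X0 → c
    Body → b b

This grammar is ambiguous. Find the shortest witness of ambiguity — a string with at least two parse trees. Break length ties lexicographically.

length 1: no string has ≥2 trees
length 2: b b has 2 parse trees

Two derivations of b b:
  D ⇒ b D ⇒ b b
  D ⇒ D b ⇒ b b

b b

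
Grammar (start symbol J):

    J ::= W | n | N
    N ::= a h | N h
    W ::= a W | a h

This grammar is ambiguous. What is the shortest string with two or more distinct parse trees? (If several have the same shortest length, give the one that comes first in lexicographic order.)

a h

length 1: no string has ≥2 trees
length 2: a h has 2 parse trees

Two derivations of a h:
  J ⇒ W ⇒ a h
  J ⇒ N ⇒ a h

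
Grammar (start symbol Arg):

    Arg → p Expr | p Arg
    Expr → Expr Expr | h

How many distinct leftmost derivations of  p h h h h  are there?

5

Parse trees for p h h h h:
  [Arg p [Expr [Expr h] [Expr [Expr h] [Expr [Expr h] [Expr h]]]]]
  [Arg p [Expr [Expr h] [Expr [Expr [Expr h] [Expr h]] [Expr h]]]]
  [Arg p [Expr [Expr [Expr h] [Expr h]] [Expr [Expr h] [Expr h]]]]
  [Arg p [Expr [Expr [Expr h] [Expr [Expr h] [Expr h]]] [Expr h]]]
  [Arg p [Expr [Expr [Expr [Expr h] [Expr h]] [Expr h]] [Expr h]]]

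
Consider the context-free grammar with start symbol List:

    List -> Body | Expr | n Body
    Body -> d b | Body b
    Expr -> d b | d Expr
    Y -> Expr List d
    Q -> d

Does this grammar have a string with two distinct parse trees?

Witness: d b

Derivation 1: List ⇒ Body ⇒ d b
Derivation 2: List ⇒ Expr ⇒ d b

Two distinct leftmost derivations for the same string.

Ambiguous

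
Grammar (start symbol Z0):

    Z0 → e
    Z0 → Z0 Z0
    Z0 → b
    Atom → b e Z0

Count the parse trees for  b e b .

Parse trees for b e b:
  [Z0 [Z0 b] [Z0 [Z0 e] [Z0 b]]]
  [Z0 [Z0 [Z0 b] [Z0 e]] [Z0 b]]

2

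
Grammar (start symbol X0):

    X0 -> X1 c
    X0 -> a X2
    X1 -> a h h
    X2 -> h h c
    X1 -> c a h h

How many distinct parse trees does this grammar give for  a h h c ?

Parse trees for a h h c:
  [X0 [X1 a h h] c]
  [X0 a [X2 h h c]]

2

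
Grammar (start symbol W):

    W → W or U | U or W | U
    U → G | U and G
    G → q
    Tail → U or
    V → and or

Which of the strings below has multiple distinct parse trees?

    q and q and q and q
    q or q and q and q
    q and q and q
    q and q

q and q and q and q: 1 tree
q or q and q and q: 2 trees
q and q and q: 1 tree
q and q: 1 tree

q or q and q and q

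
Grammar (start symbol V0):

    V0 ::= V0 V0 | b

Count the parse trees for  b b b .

2

Parse trees for b b b:
  [V0 [V0 b] [V0 [V0 b] [V0 b]]]
  [V0 [V0 [V0 b] [V0 b]] [V0 b]]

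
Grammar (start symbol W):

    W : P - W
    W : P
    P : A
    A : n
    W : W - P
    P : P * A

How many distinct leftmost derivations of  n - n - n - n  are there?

8

Parse trees for n - n - n - n:
  [W [P [A n]] - [W [P [A n]] - [W [P [A n]] - [W [P [A n]]]]]]
  [W [P [A n]] - [W [P [A n]] - [W [W [P [A n]]] - [P [A n]]]]]
  [W [P [A n]] - [W [W [P [A n]] - [W [P [A n]]]] - [P [A n]]]]
  [W [P [A n]] - [W [W [W [P [A n]]] - [P [A n]]] - [P [A n]]]]
  [W [W [P [A n]] - [W [P [A n]] - [W [P [A n]]]]] - [P [A n]]]
  [W [W [P [A n]] - [W [W [P [A n]]] - [P [A n]]]] - [P [A n]]]
  [W [W [W [P [A n]] - [W [P [A n]]]] - [P [A n]]] - [P [A n]]]
  [W [W [W [W [P [A n]]] - [P [A n]]] - [P [A n]]] - [P [A n]]]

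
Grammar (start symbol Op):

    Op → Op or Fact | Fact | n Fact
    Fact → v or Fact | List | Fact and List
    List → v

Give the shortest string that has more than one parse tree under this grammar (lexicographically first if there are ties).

v or v

length 1: no string has ≥2 trees
length 2: no string has ≥2 trees
length 3: v or v has 2 parse trees

Two derivations of v or v:
  Op ⇒ Op or Fact ⇒ Fact or Fact ⇒ List or Fact ⇒ v or Fact ⇒ v or List ⇒ v or v
  Op ⇒ Fact ⇒ v or Fact ⇒ v or List ⇒ v or v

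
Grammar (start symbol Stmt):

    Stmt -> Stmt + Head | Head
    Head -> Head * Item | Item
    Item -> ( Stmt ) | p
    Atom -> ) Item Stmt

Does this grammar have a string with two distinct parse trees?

Unambiguous

(Atom is unreachable from Stmt, so its rules don't affect L(Stmt).) The grammar is stratified — Stmt handles '+' (left-recursive), Head handles '*', Item atoms. Each operator has a fixed associativity and precedence level, so every string has one parse.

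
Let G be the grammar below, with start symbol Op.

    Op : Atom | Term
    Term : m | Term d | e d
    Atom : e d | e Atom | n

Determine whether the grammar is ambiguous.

Ambiguous

Witness: e d

Derivation 1: Op ⇒ Atom ⇒ e d
Derivation 2: Op ⇒ Term ⇒ e d

Two distinct leftmost derivations for the same string.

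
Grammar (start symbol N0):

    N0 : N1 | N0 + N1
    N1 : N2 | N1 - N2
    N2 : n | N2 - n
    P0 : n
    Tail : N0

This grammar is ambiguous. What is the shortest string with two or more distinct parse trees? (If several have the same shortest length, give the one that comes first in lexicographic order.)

n - n

length 1: no string has ≥2 trees
length 3: n - n has 2 parse trees

Two derivations of n - n:
  N0 ⇒ N1 ⇒ N2 ⇒ N2 - n ⇒ n - n
  N0 ⇒ N1 ⇒ N1 - N2 ⇒ N2 - N2 ⇒ n - N2 ⇒ n - n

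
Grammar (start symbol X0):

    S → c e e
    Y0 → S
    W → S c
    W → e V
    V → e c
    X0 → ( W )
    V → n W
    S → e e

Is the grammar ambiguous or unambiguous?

Ambiguous

Witness: ( e e c )

Derivation 1: X0 ⇒ ( W ) ⇒ ( S c ) ⇒ ( e e c )
Derivation 2: X0 ⇒ ( W ) ⇒ ( e V ) ⇒ ( e e c )

Two distinct leftmost derivations for the same string.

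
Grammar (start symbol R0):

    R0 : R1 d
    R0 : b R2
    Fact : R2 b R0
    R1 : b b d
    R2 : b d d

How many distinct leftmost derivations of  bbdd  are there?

Parse trees for bbdd:
  [R0 [R1 b b d] d]
  [R0 b [R2 b d d]]

2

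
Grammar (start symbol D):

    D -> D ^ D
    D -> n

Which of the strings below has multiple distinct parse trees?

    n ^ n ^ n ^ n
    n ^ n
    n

n ^ n ^ n ^ n: 5 trees
n ^ n: 1 tree
n: 1 tree

n ^ n ^ n ^ n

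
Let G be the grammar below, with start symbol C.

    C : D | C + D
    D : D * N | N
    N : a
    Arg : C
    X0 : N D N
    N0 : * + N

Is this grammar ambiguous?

(Arg, X0, N0 are unreachable from C, so their rules don't affect L(C).) The grammar is stratified — C handles '+' (left-recursive), D handles '*', N atoms. Each operator has a fixed associativity and precedence level, so every string has one parse.

Unambiguous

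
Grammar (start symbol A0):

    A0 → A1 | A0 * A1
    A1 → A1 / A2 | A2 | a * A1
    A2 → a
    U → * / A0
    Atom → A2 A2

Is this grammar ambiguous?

Ambiguous

Witness: a * a

Derivation 1: A0 ⇒ A1 ⇒ a * A1 ⇒ a * A2 ⇒ a * a
Derivation 2: A0 ⇒ A0 * A1 ⇒ A1 * A1 ⇒ A2 * A1 ⇒ a * A1 ⇒ a * A2 ⇒ a * a

Two distinct leftmost derivations for the same string.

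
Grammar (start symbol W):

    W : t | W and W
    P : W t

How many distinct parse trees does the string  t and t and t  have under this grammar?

Parse trees for t and t and t:
  [W [W t] and [W [W t] and [W t]]]
  [W [W [W t] and [W t]] and [W t]]

2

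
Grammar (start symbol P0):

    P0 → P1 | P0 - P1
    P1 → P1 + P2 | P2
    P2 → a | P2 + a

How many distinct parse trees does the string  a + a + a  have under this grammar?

4

Parse trees for a + a + a:
  [P0 [P1 [P1 [P2 a]] + [P2 [P2 a] + a]]]
  [P0 [P1 [P1 [P1 [P2 a]] + [P2 a]] + [P2 a]]]
  [P0 [P1 [P1 [P2 [P2 a] + a]] + [P2 a]]]
  [P0 [P1 [P2 [P2 [P2 a] + a] + a]]]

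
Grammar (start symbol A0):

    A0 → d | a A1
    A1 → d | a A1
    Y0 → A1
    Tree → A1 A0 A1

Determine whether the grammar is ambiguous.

Only A0, A1 are reachable from A0; ignoring the rest: The reachable rules are right-linear with at most one rule per (nonterminal, next-terminal) pair. Each input token forces the next rule, so parsing is deterministic.

Unambiguous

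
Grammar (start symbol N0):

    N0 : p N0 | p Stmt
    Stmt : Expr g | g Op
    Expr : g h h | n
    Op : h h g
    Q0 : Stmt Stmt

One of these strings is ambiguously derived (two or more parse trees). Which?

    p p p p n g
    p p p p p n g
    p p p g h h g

p p p g h h g

p p p p n g: 1 tree
p p p p p n g: 1 tree
p p p g h h g: 2 trees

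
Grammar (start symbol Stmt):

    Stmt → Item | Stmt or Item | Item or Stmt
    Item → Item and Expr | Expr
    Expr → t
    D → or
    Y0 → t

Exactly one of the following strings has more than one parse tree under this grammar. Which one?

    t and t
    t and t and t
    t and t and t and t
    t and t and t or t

t and t: 1 tree
t and t and t: 1 tree
t and t and t and t: 1 tree
t and t and t or t: 2 trees

t and t and t or t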